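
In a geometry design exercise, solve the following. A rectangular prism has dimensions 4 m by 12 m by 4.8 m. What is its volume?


Shape: rectangular prism
l = 4 m, w = 12 m, h = 4.8 m
Formula: V = l * w * h
V = 4 * 12 * 4.8
V = 48 * 4.8
V = 230.4
230.4 m^3


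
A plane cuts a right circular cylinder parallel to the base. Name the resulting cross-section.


Solid: right circular cylinder
Cutting plane: parallel to the base
Visualize the intersection of the plane with the solid's surface.
The boundary of the cut region is a circle.
circle


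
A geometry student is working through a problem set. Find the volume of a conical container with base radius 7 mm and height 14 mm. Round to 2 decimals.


Shape: cone
Radius r = 7 mm, Height h = 14 mm
Formula: V = (1/3) * pi * r^2 * h
r^2 = 49
pi * r^2 * h = pi * 49 * 14 = 686 * pi
V = 686 * pi / 3
V = 718.38
718.38 mm^3


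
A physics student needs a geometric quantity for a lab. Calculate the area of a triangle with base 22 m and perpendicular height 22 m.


Shape: triangle
Base b = 22 m, Height h = 22 m
Formula: A = (1/2) * b * h
A = 0.5 * 22 * 22
A = 0.5 * 484
A = 242
242 m^2


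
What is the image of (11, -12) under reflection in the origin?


Transformation: reflection
Original point: (11, -12)
Rule for reflection through the origin: (x, y) -> (-x, -y)
Apply: (11, -12) -> (-11, 12)
(-11, 12)


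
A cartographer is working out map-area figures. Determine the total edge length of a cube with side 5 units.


Shape: cube
Side s = 5 units
A cube has 12 edges, all equal.
Formula: total edge length = 12 * s
Total = 12 * 5
Total = 60
60 units


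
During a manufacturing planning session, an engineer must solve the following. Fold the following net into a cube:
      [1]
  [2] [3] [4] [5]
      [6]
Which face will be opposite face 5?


Net: cross layout. Take square 3 as the base (bottom).
Fold the four squares in the horizontal row up around 3: 2 -> left, 4 -> right, 5 wraps to the top.
Fold 1 and 6 up from 3: 1 -> back, 6 -> front.
Opposite pairs are therefore: (1, 6), (2, 4), (3, 5).
Face 5 is opposite face 3.
face 3


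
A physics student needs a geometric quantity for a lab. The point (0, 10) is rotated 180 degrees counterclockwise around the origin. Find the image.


Transformation: rotation about the origin
Original point: (0, 10)
Rule for 180 deg: (x, y) -> (-x, -y)
Apply: (0, 10) -> (0, -10)
(0, -10)


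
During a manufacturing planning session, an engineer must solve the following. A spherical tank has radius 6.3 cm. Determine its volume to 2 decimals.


Shape: sphere
Radius r = 6.3 cm
Formula: V = (4/3) * pi * r^3
r^3 = 250.047
(4/3) * 250.047 = 333.396
V = 333.396 * pi
V = 1047.39
1047.39 cm^3


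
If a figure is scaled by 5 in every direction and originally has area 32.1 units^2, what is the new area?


Linear scale factor k = 5
Original area = 32.1 units^2
Rule: under a linear scaling by k, areas scale by k^2.
k^2 = 5^2 = 25
New area = 32.1 * 25
New area = 802.5
802.5 units^2


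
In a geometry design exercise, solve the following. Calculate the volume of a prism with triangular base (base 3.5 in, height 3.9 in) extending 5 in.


Shape: triangular prism
Triangle base = 3.5 in, triangle height = 3.9 in, prism length L = 5 in
Formula: V = (1/2 * b * h_tri) * L
Cross-section area = 0.5 * 3.5 * 3.9 = 6.825
V = 6.825 * 5
V = 34.125
34.125 in^3


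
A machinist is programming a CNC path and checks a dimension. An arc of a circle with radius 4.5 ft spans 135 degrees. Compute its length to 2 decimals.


Shape: circular arc
Radius r = 4.5 ft, Angle = 135 degrees
Formula: L = (angle/360) * 2 * pi * r
2 * pi * r = 9 * pi
L = (135/360) * 9 * pi
L = 3.375 * pi
L = 10.6
10.6 ft


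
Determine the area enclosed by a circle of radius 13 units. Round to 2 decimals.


Shape: circle
Radius r = 13 units
Formula: A = pi * r^2
r^2 = 13^2 = 169
A = pi * 169
A = 530.93
530.93 units^2


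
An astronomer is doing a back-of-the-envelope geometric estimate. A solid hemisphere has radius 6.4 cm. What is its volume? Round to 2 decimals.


Shape: hemisphere (half of a sphere)
Radius r = 6.4 cm
Formula: V = (1/2) * (4/3) * pi * r^3 = (2/3) * pi * r^3
r^3 = 262.144
(2/3) * 262.144 = 174.762667
V = 174.762667 * pi
V = 549.03
549.03 cm^3


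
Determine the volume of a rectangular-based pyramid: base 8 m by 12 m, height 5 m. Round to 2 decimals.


Shape: rectangular pyramid
Base: 8 m x 12 m, Height h = 5 m
Formula: V = (1/3) * base_area * h
base_area = 8 * 12 = 96
base_area * h = 96 * 5 = 480
V = 480 / 3
V = 160
160 m^3


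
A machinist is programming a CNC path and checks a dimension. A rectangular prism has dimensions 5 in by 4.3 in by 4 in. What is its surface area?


Shape: rectangular prism
l = 5 in, w = 4.3 in, h = 4 in
Formula: SA = 2(lw + lh + wh)
lw = 21.5, lh = 20, wh = 17.2
lw + lh + wh = 58.7
SA = 2 * 58.7
SA = 117.4
117.4 in^2


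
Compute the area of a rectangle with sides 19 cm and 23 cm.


Shape: rectangle
Length l = 19 cm, Width w = 23 cm
Formula: A = l * w
A = 19 * 23
A = 437
437 cm^2


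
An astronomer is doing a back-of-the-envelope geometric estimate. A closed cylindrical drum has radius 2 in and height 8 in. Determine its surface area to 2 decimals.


Shape: closed cylinder
Radius r = 2 in, Height h = 8 in
Formula: SA = 2*pi*r^2 + 2*pi*r*h = 2*pi*r*(r + h)
r + h = 10
2 * r * (r + h) = 2 * 2 * 10 = 40
SA = 40 * pi
SA = 125.66
125.66 in^2


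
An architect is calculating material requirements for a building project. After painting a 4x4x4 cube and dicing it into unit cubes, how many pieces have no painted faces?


Large cube: 4 x 4 x 4, cut into unit cubes.
n = 4, so n - 2 = 2
Unpainted cubes form the interior (n - 2)^3 block.
(n - 2)^3 = 2^3 = 8
8 unit cubes


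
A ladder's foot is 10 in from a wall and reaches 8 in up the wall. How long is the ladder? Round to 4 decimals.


Shape: right triangle
Legs a = 10 in, b = 8 in
Formula: c = sqrt(a^2 + b^2)
a^2 = 100, b^2 = 64
a^2 + b^2 = 164
c = sqrt(164)
c = 12.8062
12.8062 in


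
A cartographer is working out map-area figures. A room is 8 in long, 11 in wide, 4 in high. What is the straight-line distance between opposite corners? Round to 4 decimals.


Shape: rectangular box (space diagonal)
l = 8 in, w = 11 in, h = 4 in
Visualize: the diagonal of the base, then a right triangle with that diagonal and the height.
Formula: d = sqrt(l^2 + w^2 + h^2)
l^2 + w^2 + h^2 = 64 + 121 + 16 = 201
d = sqrt(201)
d = 14.1774
14.1774 in


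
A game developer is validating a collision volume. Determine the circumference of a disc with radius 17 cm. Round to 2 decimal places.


Shape: circle
Radius r = 17 cm
Formula: C = 2 * pi * r
C = 2 * pi * 17
C = 34 * pi
C = 106.81
106.81 cm


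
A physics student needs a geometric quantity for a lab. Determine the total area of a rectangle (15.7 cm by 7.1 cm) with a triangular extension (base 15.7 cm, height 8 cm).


Composite shape: rectangle + triangle
Rectangle area = 15.7 * 7.1 = 111.47
Triangle area = 0.5 * 15.7 * 8 = 62.8
Total = 111.47 + 62.8
Total = 174.27
174.27 cm^2


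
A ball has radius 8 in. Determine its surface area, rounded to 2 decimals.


Shape: sphere
Radius r = 8 in
Formula: SA = 4 * pi * r^2
r^2 = 64
SA = 4 * pi * 64
SA = 256 * pi
SA = 804.25
804.25 in^2


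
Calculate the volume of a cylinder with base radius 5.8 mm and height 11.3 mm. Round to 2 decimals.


Shape: cylinder
Radius r = 5.8 mm, Height h = 11.3 mm
Formula: V = pi * r^2 * h
r^2 = 33.64
V = pi * 33.64 * 11.3
V = 380.132 * pi
V = 1194.22
1194.22 mm^3


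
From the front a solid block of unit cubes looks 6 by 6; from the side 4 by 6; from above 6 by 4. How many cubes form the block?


Orthographic views of a solid rectangular block:
Front view 6 x 6 -> length = 6, height = 6
Side view 4 x 6 -> width = 4, height = 6 (consistent)
Top view 6 x 4 -> confirms length = 6, width = 4
The block is 6 x 4 x 6.
Total unit cubes = 6 * 4 * 6 = 144
144 unit cubes


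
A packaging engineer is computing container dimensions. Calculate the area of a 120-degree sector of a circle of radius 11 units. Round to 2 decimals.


Shape: circular sector
Radius r = 11 units, Angle = 120 degrees
Formula: A = (angle/360) * pi * r^2
r^2 = 121
Fraction of circle = 120/360
A = (120/360) * pi * 121
A = 40.333333 * pi
A = 126.71
126.71 units^2


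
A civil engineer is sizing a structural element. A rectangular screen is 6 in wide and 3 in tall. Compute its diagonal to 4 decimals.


Shape: rectangle (diagonal via Pythagoras)
Sides: 6 in and 3 in
Formula: d = sqrt(l^2 + w^2)
l^2 = 36, w^2 = 9
l^2 + w^2 = 45
d = sqrt(45)
d = 6.7082
6.7082 in


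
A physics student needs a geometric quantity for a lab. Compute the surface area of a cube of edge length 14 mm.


Shape: cube
Side s = 14 mm
A cube has 6 square faces.
Formula: SA = 6 * s^2
s^2 = 196
SA = 6 * 196
SA = 1176
1176 mm^2


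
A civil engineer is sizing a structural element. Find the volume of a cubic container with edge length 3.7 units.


Shape: cube
Side s = 3.7 units
Formula: V = s^3
V = 3.7 * 3.7 * 3.7
V = 13.69 * 3.7
V = 50.653
50.653 units^3


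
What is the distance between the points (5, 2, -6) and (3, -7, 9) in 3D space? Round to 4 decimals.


3D distance between two points
P1 = (5, 2, -6), P2 = (3, -7, 9)
Formula: d = sqrt((x2-x1)^2 + (y2-y1)^2 + (z2-z1)^2)
dx = 3 - 5 = -2
dy = -7 - 2 = -9
dz = 9 - -6 = 15
dx^2 + dy^2 + dz^2 = 4 + 81 + 225 = 310
d = sqrt(310)
d = 17.6068
17.6068 units


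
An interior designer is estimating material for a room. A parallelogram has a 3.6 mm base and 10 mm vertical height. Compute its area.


Shape: parallelogram
Base b = 3.6 mm, Height h = 10 mm
Formula: A = b * h
A = 3.6 * 10
A = 36
36 mm^2


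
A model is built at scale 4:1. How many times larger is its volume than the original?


Linear scale factor k = 4
Rule: under a linear scaling by k, volumes scale by k^3.
k^3 = 4 * 4 * 4
k^3 = 16 * 4
k^3 = 64
Volume scales by a factor of 64.
64 (dimensionless)


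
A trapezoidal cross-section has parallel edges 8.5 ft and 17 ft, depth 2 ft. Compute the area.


Shape: trapezoid
Parallel sides a = 8.5 ft, b = 17 ft; Height h = 2 ft
Formula: A = (a + b) * h / 2
a + b = 8.5 + 17 = 25.5
A = 25.5 * 2 / 2
A = 51 / 2
A = 25.5
25.5 ft^2


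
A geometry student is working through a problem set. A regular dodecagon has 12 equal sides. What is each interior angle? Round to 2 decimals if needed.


Shape: regular dodecagon (12 sides)
Formula: interior angle = (n - 2) * 180 / n
(n - 2) = 10
(n - 2) * 180 = 1800
angle = 1800 / 12
angle = 150
150 degrees


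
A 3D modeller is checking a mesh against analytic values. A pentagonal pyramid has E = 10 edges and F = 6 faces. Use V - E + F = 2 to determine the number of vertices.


Polyhedron: pentagonal pyramid
Euler's formula for convex polyhedra: V - E + F = 2
Given: E = 10 edges and F = 6 faces
Solve for V:
V = 2 + E - F = 2 + 10 - 6 = 6
6 vertices


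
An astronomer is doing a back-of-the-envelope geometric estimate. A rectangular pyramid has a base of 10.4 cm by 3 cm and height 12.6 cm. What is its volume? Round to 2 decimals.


Shape: rectangular pyramid
Base: 10.4 cm x 3 cm, Height h = 12.6 cm
Formula: V = (1/3) * base_area * h
base_area = 10.4 * 3 = 31.2
base_area * h = 31.2 * 12.6 = 393.12
V = 393.12 / 3
V = 131.04
131.04 cm^3


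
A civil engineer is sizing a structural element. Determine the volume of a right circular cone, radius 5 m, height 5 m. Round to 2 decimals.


Shape: cone
Radius r = 5 m, Height h = 5 m
Formula: V = (1/3) * pi * r^2 * h
r^2 = 25
pi * r^2 * h = pi * 25 * 5 = 125 * pi
V = 125 * pi / 3
V = 130.9
130.9 m^3


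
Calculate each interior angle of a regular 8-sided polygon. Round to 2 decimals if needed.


Shape: regular octagon (8 sides)
Formula: interior angle = (n - 2) * 180 / n
(n - 2) = 6
(n - 2) * 180 = 1080
angle = 1080 / 8
angle = 135
135 degrees


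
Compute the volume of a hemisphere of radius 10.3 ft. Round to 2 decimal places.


Shape: hemisphere (half of a sphere)
Radius r = 10.3 ft
Formula: V = (1/2) * (4/3) * pi * r^3 = (2/3) * pi * r^3
r^3 = 1092.727
(2/3) * 1092.727 = 728.484667
V = 728.484667 * pi
V = 2288.6
2288.6 ft^3


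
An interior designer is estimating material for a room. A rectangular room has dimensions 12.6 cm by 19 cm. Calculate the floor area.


Shape: rectangle
Length l = 12.6 cm, Width w = 19 cm
Formula: A = l * w
A = 12.6 * 19
A = 239.4
239.4 cm^2


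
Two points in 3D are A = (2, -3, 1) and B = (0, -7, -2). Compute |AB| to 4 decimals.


3D distance between two points
P1 = (2, -3, 1), P2 = (0, -7, -2)
Formula: d = sqrt((x2-x1)^2 + (y2-y1)^2 + (z2-z1)^2)
dx = 0 - 2 = -2
dy = -7 - -3 = -4
dz = -2 - 1 = -3
dx^2 + dy^2 + dz^2 = 4 + 16 + 9 = 29
d = sqrt(29)
d = 5.3852
5.3852 units


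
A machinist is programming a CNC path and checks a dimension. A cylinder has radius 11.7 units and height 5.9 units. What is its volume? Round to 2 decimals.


Shape: cylinder
Radius r = 11.7 units, Height h = 5.9 units
Formula: V = pi * r^2 * h
r^2 = 136.89
V = pi * 136.89 * 5.9
V = 807.651 * pi
V = 2537.31
2537.31 units^3


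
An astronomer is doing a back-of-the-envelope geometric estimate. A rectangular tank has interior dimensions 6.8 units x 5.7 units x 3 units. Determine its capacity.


Shape: rectangular prism
l = 6.8 units, w = 5.7 units, h = 3 units
Formula: V = l * w * h
V = 6.8 * 5.7 * 3
V = 38.76 * 3
V = 116.28
116.28 units^3


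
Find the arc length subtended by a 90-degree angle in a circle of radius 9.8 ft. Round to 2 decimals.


Shape: circular arc
Radius r = 9.8 ft, Angle = 90 degrees
Formula: L = (angle/360) * 2 * pi * r
2 * pi * r = 19.6 * pi
L = (90/360) * 19.6 * pi
L = 4.9 * pi
L = 15.39
15.39 ft


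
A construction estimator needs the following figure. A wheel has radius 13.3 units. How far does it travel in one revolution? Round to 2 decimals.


Shape: circle
Radius r = 13.3 units
Formula: C = 2 * pi * r
C = 2 * pi * 13.3
C = 26.6 * pi
C = 83.57
83.57 units


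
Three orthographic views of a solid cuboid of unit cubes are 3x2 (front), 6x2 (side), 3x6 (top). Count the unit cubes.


Orthographic views of a solid rectangular block:
Front view 3 x 2 -> length = 3, height = 2
Side view 6 x 2 -> width = 6, height = 2 (consistent)
Top view 3 x 6 -> confirms length = 3, width = 6
The block is 3 x 6 x 2.
Total unit cubes = 3 * 6 * 2 = 36
36 unit cubes


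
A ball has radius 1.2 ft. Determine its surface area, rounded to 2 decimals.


Shape: sphere
Radius r = 1.2 ft
Formula: SA = 4 * pi * r^2
r^2 = 1.44
SA = 4 * pi * 1.44
SA = 5.76 * pi
SA = 18.1
18.1 ft^2


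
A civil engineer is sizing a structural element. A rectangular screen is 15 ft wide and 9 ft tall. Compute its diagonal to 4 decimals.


Shape: rectangle (diagonal via Pythagoras)
Sides: 15 ft and 9 ft
Formula: d = sqrt(l^2 + w^2)
l^2 = 225, w^2 = 81
l^2 + w^2 = 306
d = sqrt(306)
d = 17.4929
17.4929 ft


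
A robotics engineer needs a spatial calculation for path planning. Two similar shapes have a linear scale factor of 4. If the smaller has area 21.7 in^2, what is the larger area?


Linear scale factor k = 4
Original area = 21.7 in^2
Rule: under a linear scaling by k, areas scale by k^2.
k^2 = 4^2 = 16
New area = 21.7 * 16
New area = 347.2
347.2 in^2


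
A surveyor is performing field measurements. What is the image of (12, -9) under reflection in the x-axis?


Transformation: reflection
Original point: (12, -9)
Rule for reflection over the x-axis: (x, y) -> (x, -y)
Apply: (12, -9) -> (12, 9)
(12, 9)


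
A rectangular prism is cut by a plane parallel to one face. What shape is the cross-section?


Solid: rectangular prism
Cutting plane: parallel to one face
Visualize the intersection of the plane with the solid's surface.
The boundary of the cut region is a rectangle.
rectangle


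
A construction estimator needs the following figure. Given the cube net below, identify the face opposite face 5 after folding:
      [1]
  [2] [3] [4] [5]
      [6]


Net: cross layout. Take square 3 as the base (bottom).
Fold the four squares in the horizontal row up around 3: 2 -> left, 4 -> right, 5 wraps to the top.
Fold 1 and 6 up from 3: 1 -> back, 6 -> front.
Opposite pairs are therefore: (1, 6), (2, 4), (3, 5).
Face 5 is opposite face 3.
face 3


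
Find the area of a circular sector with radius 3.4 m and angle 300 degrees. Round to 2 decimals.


Shape: circular sector
Radius r = 3.4 m, Angle = 300 degrees
Formula: A = (angle/360) * pi * r^2
r^2 = 11.56
Fraction of circle = 300/360
A = (300/360) * pi * 11.56
A = 9.633333 * pi
A = 30.26
30.26 m^2


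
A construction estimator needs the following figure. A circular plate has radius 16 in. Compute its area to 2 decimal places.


Shape: circle
Radius r = 16 in
Formula: A = pi * r^2
r^2 = 16^2 = 256
A = pi * 256
A = 804.25
804.25 in^2


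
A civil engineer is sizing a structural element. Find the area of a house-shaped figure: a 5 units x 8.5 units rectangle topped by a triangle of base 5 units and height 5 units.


Composite shape: rectangle + triangle
Rectangle area = 5 * 8.5 = 42.5
Triangle area = 0.5 * 5 * 5 = 12.5
Total = 42.5 + 12.5
Total = 55
55 units^2


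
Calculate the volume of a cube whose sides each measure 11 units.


Shape: cube
Side s = 11 units
Formula: V = s^3
V = 11 * 11 * 11
V = 121 * 11
V = 1331
1331 units^3


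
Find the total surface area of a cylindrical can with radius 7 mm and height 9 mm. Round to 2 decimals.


Shape: closed cylinder
Radius r = 7 mm, Height h = 9 mm
Formula: SA = 2*pi*r^2 + 2*pi*r*h = 2*pi*r*(r + h)
r + h = 16
2 * r * (r + h) = 2 * 7 * 16 = 224
SA = 224 * pi
SA = 703.72
703.72 mm^2


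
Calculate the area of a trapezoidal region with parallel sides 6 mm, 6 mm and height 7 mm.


Shape: trapezoid
Parallel sides a = 6 mm, b = 6 mm; Height h = 7 mm
Formula: A = (a + b) * h / 2
a + b = 6 + 6 = 12
A = 12 * 7 / 2
A = 84 / 2
A = 42
42 mm^2


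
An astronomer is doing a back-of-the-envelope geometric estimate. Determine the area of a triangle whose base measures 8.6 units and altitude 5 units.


Shape: triangle
Base b = 8.6 units, Height h = 5 units
Formula: A = (1/2) * b * h
A = 0.5 * 8.6 * 5
A = 0.5 * 43
A = 21.5
21.5 units^2


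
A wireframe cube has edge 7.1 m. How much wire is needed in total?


Shape: cube
Side s = 7.1 m
A cube has 12 edges, all equal.
Formula: total edge length = 12 * s
Total = 12 * 7.1
Total = 85.2
85.2 m


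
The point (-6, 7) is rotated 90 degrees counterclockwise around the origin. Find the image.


Transformation: rotation about the origin
Original point: (-6, 7)
Rule for 90 deg counterclockwise: (x, y) -> (-y, x)
Apply: (-6, 7) -> (-7, -6)
(-7, -6)


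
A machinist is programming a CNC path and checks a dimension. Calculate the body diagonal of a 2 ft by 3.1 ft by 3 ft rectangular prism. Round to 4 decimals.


Shape: rectangular box (space diagonal)
l = 2 ft, w = 3.1 ft, h = 3 ft
Visualize: the diagonal of the base, then a right triangle with that diagonal and the height.
Formula: d = sqrt(l^2 + w^2 + h^2)
l^2 + w^2 + h^2 = 4 + 9.61 + 9 = 22.61
d = sqrt(22.61)
d = 4.755
4.755 ft


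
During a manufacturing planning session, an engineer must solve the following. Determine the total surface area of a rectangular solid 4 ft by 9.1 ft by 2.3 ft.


Shape: rectangular prism
l = 4 ft, w = 9.1 ft, h = 2.3 ft
Formula: SA = 2(lw + lh + wh)
lw = 36.4, lh = 9.2, wh = 20.93
lw + lh + wh = 66.53
SA = 2 * 66.53
SA = 133.06
133.06 ft^2


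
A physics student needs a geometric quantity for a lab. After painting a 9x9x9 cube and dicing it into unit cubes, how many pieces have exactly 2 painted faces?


Large cube: 9 x 9 x 9, cut into unit cubes.
n = 9, so n - 2 = 7
Cubes with 2 painted faces lie along the edges, excluding corners.
A cube has 12 edges; each contributes (n - 2) = 7 such cubes.
Count = 12 * 7 = 84
84 unit cubes


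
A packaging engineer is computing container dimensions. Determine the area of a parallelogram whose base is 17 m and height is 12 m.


Shape: parallelogram
Base b = 17 m, Height h = 12 m
Formula: A = b * h
A = 17 * 12
A = 204
204 m^2


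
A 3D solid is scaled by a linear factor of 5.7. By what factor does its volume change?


Linear scale factor k = 5.7
Rule: under a linear scaling by k, volumes scale by k^3.
k^3 = 5.7 * 5.7 * 5.7
k^3 = 32.49 * 5.7
k^3 = 185.193
Volume scales by a factor of 185.193.
185.193 (dimensionless)


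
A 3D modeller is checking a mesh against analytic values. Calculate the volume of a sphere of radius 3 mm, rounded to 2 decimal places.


Shape: sphere
Radius r = 3 mm
Formula: V = (4/3) * pi * r^3
r^3 = 27
(4/3) * 27 = 36
V = 36 * pi
V = 113.1
113.1 mm^3


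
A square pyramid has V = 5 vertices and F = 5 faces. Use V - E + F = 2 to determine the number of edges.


Polyhedron: square pyramid
Euler's formula for convex polyhedra: V - E + F = 2
Given: V = 5 vertices and F = 5 faces
Solve for E:
E = V + F - 2 = 5 + 5 - 2 = 8
8 edges


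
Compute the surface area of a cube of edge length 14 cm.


Shape: cube
Side s = 14 cm
A cube has 6 square faces.
Formula: SA = 6 * s^2
s^2 = 196
SA = 6 * 196
SA = 1176
1176 cm^2


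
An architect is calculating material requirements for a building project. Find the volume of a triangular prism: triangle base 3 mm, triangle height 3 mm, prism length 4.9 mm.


Shape: triangular prism
Triangle base = 3 mm, triangle height = 3 mm, prism length L = 4.9 mm
Formula: V = (1/2 * b * h_tri) * L
Cross-section area = 0.5 * 3 * 3 = 4.5
V = 4.5 * 4.9
V = 22.05
22.05 mm^3


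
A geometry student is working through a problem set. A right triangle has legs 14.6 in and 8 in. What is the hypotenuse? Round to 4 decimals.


Shape: right triangle
Legs a = 14.6 in, b = 8 in
Formula: c = sqrt(a^2 + b^2)
a^2 = 213.16, b^2 = 64
a^2 + b^2 = 277.16
c = sqrt(277.16)
c = 16.6481
16.6481 in


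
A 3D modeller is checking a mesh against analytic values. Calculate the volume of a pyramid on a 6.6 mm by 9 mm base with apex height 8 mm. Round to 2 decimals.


Shape: rectangular pyramid
Base: 6.6 mm x 9 mm, Height h = 8 mm
Formula: V = (1/3) * base_area * h
base_area = 6.6 * 9 = 59.4
base_area * h = 59.4 * 8 = 475.2
V = 475.2 / 3
V = 158.4
158.4 mm^3


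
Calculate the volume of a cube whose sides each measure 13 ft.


Shape: cube
Side s = 13 ft
Formula: V = s^3
V = 13 * 13 * 13
V = 169 * 13
V = 2197
2197 ft^3


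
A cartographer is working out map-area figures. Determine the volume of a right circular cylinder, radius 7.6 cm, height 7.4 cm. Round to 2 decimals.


Shape: cylinder
Radius r = 7.6 cm, Height h = 7.4 cm
Formula: V = pi * r^2 * h
r^2 = 57.76
V = pi * 57.76 * 7.4
V = 427.424 * pi
V = 1342.79
1342.79 cm^3


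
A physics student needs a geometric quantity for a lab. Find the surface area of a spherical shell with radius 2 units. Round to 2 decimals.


Shape: sphere
Radius r = 2 units
Formula: SA = 4 * pi * r^2
r^2 = 4
SA = 4 * pi * 4
SA = 16 * pi
SA = 50.27
50.27 units^2


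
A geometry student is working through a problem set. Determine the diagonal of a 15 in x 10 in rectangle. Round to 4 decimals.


Shape: rectangle (diagonal via Pythagoras)
Sides: 15 in and 10 in
Formula: d = sqrt(l^2 + w^2)
l^2 = 225, w^2 = 100
l^2 + w^2 = 325
d = sqrt(325)
d = 18.0278
18.0278 in


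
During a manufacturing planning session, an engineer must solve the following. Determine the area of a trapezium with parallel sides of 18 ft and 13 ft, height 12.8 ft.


Shape: trapezoid
Parallel sides a = 18 ft, b = 13 ft; Height h = 12.8 ft
Formula: A = (a + b) * h / 2
a + b = 18 + 13 = 31
A = 31 * 12.8 / 2
A = 396.8 / 2
A = 198.4
198.4 ft^2


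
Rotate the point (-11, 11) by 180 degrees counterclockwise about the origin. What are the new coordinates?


Transformation: rotation about the origin
Original point: (-11, 11)
Rule for 180 deg: (x, y) -> (-x, -y)
Apply: (-11, 11) -> (11, -11)
(11, -11)


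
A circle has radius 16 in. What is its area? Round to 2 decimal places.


Shape: circle
Radius r = 16 in
Formula: A = pi * r^2
r^2 = 16^2 = 256
A = pi * 256
A = 804.25
804.25 in^2


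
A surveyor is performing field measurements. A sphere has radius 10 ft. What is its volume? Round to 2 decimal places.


Shape: sphere
Radius r = 10 ft
Formula: V = (4/3) * pi * r^3
r^3 = 1000
(4/3) * 1000 = 1333.333333
V = 1333.333333 * pi
V = 4188.79
4188.79 ft^3


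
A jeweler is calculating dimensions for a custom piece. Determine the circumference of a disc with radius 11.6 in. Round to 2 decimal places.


Shape: circle
Radius r = 11.6 in
Formula: C = 2 * pi * r
C = 2 * pi * 11.6
C = 23.2 * pi
C = 72.88
72.88 in


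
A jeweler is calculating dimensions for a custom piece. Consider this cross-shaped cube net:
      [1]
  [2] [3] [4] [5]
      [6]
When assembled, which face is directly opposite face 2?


Net: cross layout. Take square 3 as the base (bottom).
Fold the four squares in the horizontal row up around 3: 2 -> left, 4 -> right, 5 wraps to the top.
Fold 1 and 6 up from 3: 1 -> back, 6 -> front.
Opposite pairs are therefore: (1, 6), (2, 4), (3, 5).
Face 2 is opposite face 4.
face 4


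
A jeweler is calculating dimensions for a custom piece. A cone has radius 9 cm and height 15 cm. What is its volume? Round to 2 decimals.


Shape: cone
Radius r = 9 cm, Height h = 15 cm
Formula: V = (1/3) * pi * r^2 * h
r^2 = 81
pi * r^2 * h = pi * 81 * 15 = 1215 * pi
V = 1215 * pi / 3
V = 1272.35
1272.35 cm^3


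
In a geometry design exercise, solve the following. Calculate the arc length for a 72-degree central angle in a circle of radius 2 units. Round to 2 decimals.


Shape: circular arc
Radius r = 2 units, Angle = 72 degrees
Formula: L = (angle/360) * 2 * pi * r
2 * pi * r = 4 * pi
L = (72/360) * 4 * pi
L = 0.8 * pi
L = 2.51
2.51 units


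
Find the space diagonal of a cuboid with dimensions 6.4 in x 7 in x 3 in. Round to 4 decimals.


Shape: rectangular box (space diagonal)
l = 6.4 in, w = 7 in, h = 3 in
Visualize: the diagonal of the base, then a right triangle with that diagonal and the height.
Formula: d = sqrt(l^2 + w^2 + h^2)
l^2 + w^2 + h^2 = 40.96 + 49 + 9 = 98.96
d = sqrt(98.96)
d = 9.9479
9.9479 in


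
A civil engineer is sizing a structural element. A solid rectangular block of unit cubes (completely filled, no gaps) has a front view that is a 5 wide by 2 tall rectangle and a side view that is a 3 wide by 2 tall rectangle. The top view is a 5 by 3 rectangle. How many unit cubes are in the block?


Orthographic views of a solid rectangular block:
Front view 5 x 2 -> length = 5, height = 2
Side view 3 x 2 -> width = 3, height = 2 (consistent)
Top view 5 x 3 -> confirms length = 5, width = 3
The block is 5 x 3 x 2.
Total unit cubes = 5 * 3 * 2 = 30
30 unit cubes


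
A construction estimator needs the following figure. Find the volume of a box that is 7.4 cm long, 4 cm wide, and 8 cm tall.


Shape: rectangular prism
l = 7.4 cm, w = 4 cm, h = 8 cm
Formula: V = l * w * h
V = 7.4 * 4 * 8
V = 29.6 * 8
V = 236.8
236.8 cm^3


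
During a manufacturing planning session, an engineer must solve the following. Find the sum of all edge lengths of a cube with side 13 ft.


Shape: cube
Side s = 13 ft
A cube has 12 edges, all equal.
Formula: total edge length = 12 * s
Total = 12 * 13
Total = 156
156 ft


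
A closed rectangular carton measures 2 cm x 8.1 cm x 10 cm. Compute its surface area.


Shape: rectangular prism
l = 2 cm, w = 8.1 cm, h = 10 cm
Formula: SA = 2(lw + lh + wh)
lw = 16.2, lh = 20, wh = 81
lw + lh + wh = 117.2
SA = 2 * 117.2
SA = 234.4
234.4 cm^2


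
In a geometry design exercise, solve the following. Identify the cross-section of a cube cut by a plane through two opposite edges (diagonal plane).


Solid: cube
Cutting plane: through two opposite edges (diagonal plane)
Visualize the intersection of the plane with the solid's surface.
The boundary of the cut region is a rectangle.
rectangle


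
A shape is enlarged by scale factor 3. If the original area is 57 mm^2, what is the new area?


Linear scale factor k = 3
Original area = 57 mm^2
Rule: under a linear scaling by k, areas scale by k^2.
k^2 = 3^2 = 9
New area = 57 * 9
New area = 513
513 mm^2


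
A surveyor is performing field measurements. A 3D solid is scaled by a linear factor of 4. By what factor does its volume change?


Linear scale factor k = 4
Rule: under a linear scaling by k, volumes scale by k^3.
k^3 = 4 * 4 * 4
k^3 = 16 * 4
k^3 = 64
Volume scales by a factor of 64.
64 (dimensionless)


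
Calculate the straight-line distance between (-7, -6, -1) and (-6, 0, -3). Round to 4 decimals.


3D distance between two points
P1 = (-7, -6, -1), P2 = (-6, 0, -3)
Formula: d = sqrt((x2-x1)^2 + (y2-y1)^2 + (z2-z1)^2)
dx = -6 - -7 = 1
dy = 0 - -6 = 6
dz = -3 - -1 = -2
dx^2 + dy^2 + dz^2 = 1 + 36 + 4 = 41
d = sqrt(41)
d = 6.4031
6.4031 units


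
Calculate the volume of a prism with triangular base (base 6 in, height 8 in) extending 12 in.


Shape: triangular prism
Triangle base = 6 in, triangle height = 8 in, prism length L = 12 in
Formula: V = (1/2 * b * h_tri) * L
Cross-section area = 0.5 * 6 * 8 = 24
V = 24 * 12
V = 288
288 in^3


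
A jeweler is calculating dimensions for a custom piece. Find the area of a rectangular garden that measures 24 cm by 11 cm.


Shape: rectangle
Length l = 24 cm, Width w = 11 cm
Formula: A = l * w
A = 24 * 11
A = 264
264 cm^2


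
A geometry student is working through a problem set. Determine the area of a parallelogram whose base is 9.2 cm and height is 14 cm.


Shape: parallelogram
Base b = 9.2 cm, Height h = 14 cm
Formula: A = b * h
A = 9.2 * 14
A = 128.8
128.8 cm^2


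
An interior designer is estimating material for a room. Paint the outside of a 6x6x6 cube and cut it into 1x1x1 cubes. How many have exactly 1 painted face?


Large cube: 6 x 6 x 6, cut into unit cubes.
n = 6, so n - 2 = 4
Cubes with 1 painted face lie in the interior of each face.
A cube has 6 faces; each contributes (n - 2)^2 = 16 such cubes.
Count = 6 * 16 = 96
96 unit cubes


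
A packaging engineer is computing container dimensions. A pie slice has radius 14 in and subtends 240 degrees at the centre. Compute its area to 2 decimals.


Shape: circular sector
Radius r = 14 in, Angle = 240 degrees
Formula: A = (angle/360) * pi * r^2
r^2 = 196
Fraction of circle = 240/360
A = (240/360) * pi * 196
A = 130.666667 * pi
A = 410.5
410.5 in^2


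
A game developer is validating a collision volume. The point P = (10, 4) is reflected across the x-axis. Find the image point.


Transformation: reflection
Original point: (10, 4)
Rule for reflection over the x-axis: (x, y) -> (x, -y)
Apply: (10, 4) -> (10, -4)
(10, -4)


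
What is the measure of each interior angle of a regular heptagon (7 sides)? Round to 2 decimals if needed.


Shape: regular heptagon (7 sides)
Formula: interior angle = (n - 2) * 180 / n
(n - 2) = 5
(n - 2) * 180 = 900
angle = 900 / 7
angle = 128.57
128.57 degrees


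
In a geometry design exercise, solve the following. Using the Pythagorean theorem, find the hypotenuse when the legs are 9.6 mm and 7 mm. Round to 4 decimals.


Shape: right triangle
Legs a = 9.6 mm, b = 7 mm
Formula: c = sqrt(a^2 + b^2)
a^2 = 92.16, b^2 = 49
a^2 + b^2 = 141.16
c = sqrt(141.16)
c = 11.8811
11.8811 mm


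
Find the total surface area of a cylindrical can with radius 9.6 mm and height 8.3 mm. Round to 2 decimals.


Shape: closed cylinder
Radius r = 9.6 mm, Height h = 8.3 mm
Formula: SA = 2*pi*r^2 + 2*pi*r*h = 2*pi*r*(r + h)
r + h = 17.9
2 * r * (r + h) = 2 * 9.6 * 17.9 = 343.68
SA = 343.68 * pi
SA = 1079.7
1079.7 mm^2


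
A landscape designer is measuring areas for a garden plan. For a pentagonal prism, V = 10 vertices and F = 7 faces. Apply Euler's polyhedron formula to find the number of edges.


Polyhedron: pentagonal prism
Euler's formula for convex polyhedra: V - E + F = 2
Given: V = 10 vertices and F = 7 faces
Solve for E:
E = V + F - 2 = 10 + 7 - 2 = 15
15 edges


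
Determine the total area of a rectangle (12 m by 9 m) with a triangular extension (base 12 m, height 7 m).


Composite shape: rectangle + triangle
Rectangle area = 12 * 9 = 108
Triangle area = 0.5 * 12 * 7 = 42
Total = 108 + 42
Total = 150
150 m^2


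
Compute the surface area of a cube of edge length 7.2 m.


Shape: cube
Side s = 7.2 m
A cube has 6 square faces.
Formula: SA = 6 * s^2
s^2 = 51.84
SA = 6 * 51.84
SA = 311.04
311.04 m^2


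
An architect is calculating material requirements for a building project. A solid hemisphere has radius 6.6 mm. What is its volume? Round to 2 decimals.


Shape: hemisphere (half of a sphere)
Radius r = 6.6 mm
Formula: V = (1/2) * (4/3) * pi * r^3 = (2/3) * pi * r^3
r^3 = 287.496
(2/3) * 287.496 = 191.664
V = 191.664 * pi
V = 602.13
602.13 mm^3


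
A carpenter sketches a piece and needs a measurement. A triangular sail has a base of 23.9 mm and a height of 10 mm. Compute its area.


Shape: triangle
Base b = 23.9 mm, Height h = 10 mm
Formula: A = (1/2) * b * h
A = 0.5 * 23.9 * 10
A = 0.5 * 239
A = 119.5
119.5 mm^2


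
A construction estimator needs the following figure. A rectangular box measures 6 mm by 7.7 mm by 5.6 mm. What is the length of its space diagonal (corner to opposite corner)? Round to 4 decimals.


Shape: rectangular box (space diagonal)
l = 6 mm, w = 7.7 mm, h = 5.6 mm
Visualize: the diagonal of the base, then a right triangle with that diagonal and the height.
Formula: d = sqrt(l^2 + w^2 + h^2)
l^2 + w^2 + h^2 = 36 + 59.29 + 31.36 = 126.65
d = sqrt(126.65)
d = 11.2539
11.2539 mm


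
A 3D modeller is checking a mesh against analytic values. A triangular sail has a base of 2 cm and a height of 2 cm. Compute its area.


Shape: triangle
Base b = 2 cm, Height h = 2 cm
Formula: A = (1/2) * b * h
A = 0.5 * 2 * 2
A = 0.5 * 4
A = 2
2 cm^2


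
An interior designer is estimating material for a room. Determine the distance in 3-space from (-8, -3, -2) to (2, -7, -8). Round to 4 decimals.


3D distance between two points
P1 = (-8, -3, -2), P2 = (2, -7, -8)
Formula: d = sqrt((x2-x1)^2 + (y2-y1)^2 + (z2-z1)^2)
dx = 2 - -8 = 10
dy = -7 - -3 = -4
dz = -8 - -2 = -6
dx^2 + dy^2 + dz^2 = 100 + 16 + 36 = 152
d = sqrt(152)
d = 12.3288
12.3288 units


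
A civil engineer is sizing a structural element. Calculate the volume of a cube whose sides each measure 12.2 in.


Shape: cube
Side s = 12.2 in
Formula: V = s^3
V = 12.2 * 12.2 * 12.2
V = 148.84 * 12.2
V = 1815.848
1815.848 in^3


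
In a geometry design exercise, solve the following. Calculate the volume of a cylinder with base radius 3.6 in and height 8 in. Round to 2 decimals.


Shape: cylinder
Radius r = 3.6 in, Height h = 8 in
Formula: V = pi * r^2 * h
r^2 = 12.96
V = pi * 12.96 * 8
V = 103.68 * pi
V = 325.72
325.72 in^3


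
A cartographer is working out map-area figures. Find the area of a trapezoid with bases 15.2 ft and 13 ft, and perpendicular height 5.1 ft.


Shape: trapezoid
Parallel sides a = 15.2 ft, b = 13 ft; Height h = 5.1 ft
Formula: A = (a + b) * h / 2
a + b = 15.2 + 13 = 28.2
A = 28.2 * 5.1 / 2
A = 143.82 / 2
A = 71.91
71.91 ft^2


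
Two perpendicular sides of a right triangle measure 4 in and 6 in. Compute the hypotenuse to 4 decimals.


Shape: right triangle
Legs a = 4 in, b = 6 in
Formula: c = sqrt(a^2 + b^2)
a^2 = 16, b^2 = 36
a^2 + b^2 = 52
c = sqrt(52)
c = 7.2111
7.2111 in


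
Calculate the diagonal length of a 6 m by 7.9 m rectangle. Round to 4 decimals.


Shape: rectangle (diagonal via Pythagoras)
Sides: 6 m and 7.9 m
Formula: d = sqrt(l^2 + w^2)
l^2 = 36, w^2 = 62.41
l^2 + w^2 = 98.41
d = sqrt(98.41)
d = 9.9202
9.9202 m


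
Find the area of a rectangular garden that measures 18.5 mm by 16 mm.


Shape: rectangle
Length l = 18.5 mm, Width w = 16 mm
Formula: A = l * w
A = 18.5 * 16
A = 296
296 mm^2


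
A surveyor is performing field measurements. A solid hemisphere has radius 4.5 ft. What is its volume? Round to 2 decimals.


Shape: hemisphere (half of a sphere)
Radius r = 4.5 ft
Formula: V = (1/2) * (4/3) * pi * r^3 = (2/3) * pi * r^3
r^3 = 91.125
(2/3) * 91.125 = 60.75
V = 60.75 * pi
V = 190.85
190.85 ft^3


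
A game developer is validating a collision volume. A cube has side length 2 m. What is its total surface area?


Shape: cube
Side s = 2 m
A cube has 6 square faces.
Formula: SA = 6 * s^2
s^2 = 4
SA = 6 * 4
SA = 24
24 m^2


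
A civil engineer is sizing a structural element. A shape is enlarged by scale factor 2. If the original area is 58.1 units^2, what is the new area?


Linear scale factor k = 2
Original area = 58.1 units^2
Rule: under a linear scaling by k, areas scale by k^2.
k^2 = 2^2 = 4
New area = 58.1 * 4
New area = 232.4
232.4 units^2


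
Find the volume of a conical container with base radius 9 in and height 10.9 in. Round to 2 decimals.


Shape: cone
Radius r = 9 in, Height h = 10.9 in
Formula: V = (1/3) * pi * r^2 * h
r^2 = 81
pi * r^2 * h = pi * 81 * 10.9 = 882.9 * pi
V = 882.9 * pi / 3
V = 924.57
924.57 in^3


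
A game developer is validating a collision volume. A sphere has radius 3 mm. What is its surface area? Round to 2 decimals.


Shape: sphere
Radius r = 3 mm
Formula: SA = 4 * pi * r^2
r^2 = 9
SA = 4 * pi * 9
SA = 36 * pi
SA = 113.1
113.1 mm^2


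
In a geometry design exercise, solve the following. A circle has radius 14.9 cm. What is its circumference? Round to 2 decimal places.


Shape: circle
Radius r = 14.9 cm
Formula: C = 2 * pi * r
C = 2 * pi * 14.9
C = 29.8 * pi
C = 93.62
93.62 cm


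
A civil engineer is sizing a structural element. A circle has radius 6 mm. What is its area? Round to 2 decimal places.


Shape: circle
Radius r = 6 mm
Formula: A = pi * r^2
r^2 = 6^2 = 36
A = pi * 36
A = 113.1
113.1 mm^2


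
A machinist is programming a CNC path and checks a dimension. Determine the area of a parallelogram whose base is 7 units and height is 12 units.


Shape: parallelogram
Base b = 7 units, Height h = 12 units
Formula: A = b * h
A = 7 * 12
A = 84
84 units^2


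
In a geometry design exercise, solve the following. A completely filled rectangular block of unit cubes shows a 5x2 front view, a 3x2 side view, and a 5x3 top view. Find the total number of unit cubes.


Orthographic views of a solid rectangular block:
Front view 5 x 2 -> length = 5, height = 2
Side view 3 x 2 -> width = 3, height = 2 (consistent)
Top view 5 x 3 -> confirms length = 5, width = 3
The block is 5 x 3 x 2.
Total unit cubes = 5 * 3 * 2 = 30
30 unit cubes


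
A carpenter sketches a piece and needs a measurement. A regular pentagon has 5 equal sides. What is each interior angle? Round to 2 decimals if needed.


Shape: regular pentagon (5 sides)
Formula: interior angle = (n - 2) * 180 / n
(n - 2) = 3
(n - 2) * 180 = 540
angle = 540 / 5
angle = 108
108 degrees


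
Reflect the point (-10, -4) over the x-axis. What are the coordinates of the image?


Transformation: reflection
Original point: (-10, -4)
Rule for reflection over the x-axis: (x, y) -> (x, -y)
Apply: (-10, -4) -> (-10, 4)
(-10, 4)


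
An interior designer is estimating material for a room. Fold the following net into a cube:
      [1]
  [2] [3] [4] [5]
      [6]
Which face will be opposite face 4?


Net: cross layout. Take square 3 as the base (bottom).
Fold the four squares in the horizontal row up around 3: 2 -> left, 4 -> right, 5 wraps to the top.
Fold 1 and 6 up from 3: 1 -> back, 6 -> front.
Opposite pairs are therefore: (1, 6), (2, 4), (3, 5).
Face 4 is opposite face 2.
face 2


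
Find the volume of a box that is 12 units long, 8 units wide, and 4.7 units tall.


Shape: rectangular prism
l = 12 units, w = 8 units, h = 4.7 units
Formula: V = l * w * h
V = 12 * 8 * 4.7
V = 96 * 4.7
V = 451.2
451.2 units^3


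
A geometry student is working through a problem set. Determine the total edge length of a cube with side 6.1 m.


Shape: cube
Side s = 6.1 m
A cube has 12 edges, all equal.
Formula: total edge length = 12 * s
Total = 12 * 6.1
Total = 73.2
73.2 m
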